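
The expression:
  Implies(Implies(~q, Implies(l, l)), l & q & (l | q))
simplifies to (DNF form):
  l & q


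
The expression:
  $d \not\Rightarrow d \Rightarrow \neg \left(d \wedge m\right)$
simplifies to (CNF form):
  $\text{True}$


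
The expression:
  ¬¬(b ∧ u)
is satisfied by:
  {u: True, b: True}


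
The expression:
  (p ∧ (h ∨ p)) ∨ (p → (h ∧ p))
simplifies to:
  True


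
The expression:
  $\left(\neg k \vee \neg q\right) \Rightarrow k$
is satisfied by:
  {k: True}


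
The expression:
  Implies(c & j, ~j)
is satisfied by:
  {c: False, j: False}
  {j: True, c: False}
  {c: True, j: False}


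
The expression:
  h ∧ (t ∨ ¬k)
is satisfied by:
  {h: True, t: True, k: False}
  {h: True, k: False, t: False}
  {h: True, t: True, k: True}


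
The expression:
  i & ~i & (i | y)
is never true.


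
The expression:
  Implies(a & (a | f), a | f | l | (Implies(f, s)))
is always true.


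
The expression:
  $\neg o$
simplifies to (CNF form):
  $\neg o$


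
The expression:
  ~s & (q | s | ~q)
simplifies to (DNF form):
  ~s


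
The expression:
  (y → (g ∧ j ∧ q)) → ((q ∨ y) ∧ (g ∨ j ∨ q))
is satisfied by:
  {y: True, q: True}
  {y: True, q: False}
  {q: True, y: False}


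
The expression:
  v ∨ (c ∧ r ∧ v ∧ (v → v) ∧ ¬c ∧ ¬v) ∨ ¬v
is always true.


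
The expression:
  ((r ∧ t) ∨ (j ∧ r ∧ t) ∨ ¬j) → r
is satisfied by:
  {r: True, j: True}
  {r: True, j: False}
  {j: True, r: False}


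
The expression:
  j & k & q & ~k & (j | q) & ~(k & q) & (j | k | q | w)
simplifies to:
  False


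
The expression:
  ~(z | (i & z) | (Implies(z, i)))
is never true.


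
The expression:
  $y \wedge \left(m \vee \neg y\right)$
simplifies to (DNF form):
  $m \wedge y$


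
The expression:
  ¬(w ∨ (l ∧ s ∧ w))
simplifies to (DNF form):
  ¬w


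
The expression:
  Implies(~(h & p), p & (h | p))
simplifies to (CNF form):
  p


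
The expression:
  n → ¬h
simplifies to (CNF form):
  ¬h ∨ ¬n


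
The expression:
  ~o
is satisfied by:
  {o: False}


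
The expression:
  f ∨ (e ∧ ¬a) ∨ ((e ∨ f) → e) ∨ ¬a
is always true.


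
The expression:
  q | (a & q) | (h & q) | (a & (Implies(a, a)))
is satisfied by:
  {a: True, q: True}
  {a: True, q: False}
  {q: True, a: False}


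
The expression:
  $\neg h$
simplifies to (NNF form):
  $\neg h$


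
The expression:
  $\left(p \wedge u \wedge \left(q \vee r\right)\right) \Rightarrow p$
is always true.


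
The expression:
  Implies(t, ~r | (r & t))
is always true.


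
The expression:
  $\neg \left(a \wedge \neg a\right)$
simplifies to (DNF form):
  $\text{True}$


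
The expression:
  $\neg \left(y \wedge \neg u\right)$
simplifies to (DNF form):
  $u \vee \neg y$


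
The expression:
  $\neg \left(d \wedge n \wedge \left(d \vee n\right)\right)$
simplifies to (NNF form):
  $\neg d \vee \neg n$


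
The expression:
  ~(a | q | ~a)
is never true.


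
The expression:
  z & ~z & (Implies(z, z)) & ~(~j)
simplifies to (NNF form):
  False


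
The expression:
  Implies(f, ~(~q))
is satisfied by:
  {q: True, f: False}
  {f: False, q: False}
  {f: True, q: True}


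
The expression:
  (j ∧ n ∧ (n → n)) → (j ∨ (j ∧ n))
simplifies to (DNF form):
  True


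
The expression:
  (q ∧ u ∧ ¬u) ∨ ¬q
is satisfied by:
  {q: False}


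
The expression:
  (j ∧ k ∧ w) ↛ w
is never true.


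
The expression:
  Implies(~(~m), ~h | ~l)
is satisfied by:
  {l: False, m: False, h: False}
  {h: True, l: False, m: False}
  {m: True, l: False, h: False}
  {h: True, m: True, l: False}
  {l: True, h: False, m: False}
  {h: True, l: True, m: False}
  {m: True, l: True, h: False}


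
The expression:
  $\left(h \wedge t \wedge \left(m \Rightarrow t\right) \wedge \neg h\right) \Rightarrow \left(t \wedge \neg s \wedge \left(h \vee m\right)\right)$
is always true.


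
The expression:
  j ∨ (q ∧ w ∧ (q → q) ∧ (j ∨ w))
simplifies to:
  j ∨ (q ∧ w)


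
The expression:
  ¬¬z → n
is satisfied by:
  {n: True, z: False}
  {z: False, n: False}
  {z: True, n: True}


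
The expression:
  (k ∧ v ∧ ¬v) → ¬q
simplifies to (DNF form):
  True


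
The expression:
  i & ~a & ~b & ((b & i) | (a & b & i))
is never true.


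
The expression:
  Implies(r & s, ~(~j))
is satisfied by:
  {j: True, s: False, r: False}
  {s: False, r: False, j: False}
  {j: True, r: True, s: False}
  {r: True, s: False, j: False}
  {j: True, s: True, r: False}
  {s: True, j: False, r: False}
  {j: True, r: True, s: True}


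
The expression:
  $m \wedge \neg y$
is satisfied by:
  {m: True, y: False}


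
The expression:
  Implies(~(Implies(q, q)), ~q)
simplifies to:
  True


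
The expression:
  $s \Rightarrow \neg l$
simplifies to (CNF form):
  $\neg l \vee \neg s$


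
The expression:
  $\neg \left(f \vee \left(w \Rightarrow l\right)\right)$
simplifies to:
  $w \wedge \neg f \wedge \neg l$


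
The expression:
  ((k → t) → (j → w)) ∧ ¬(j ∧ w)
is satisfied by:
  {k: True, t: False, j: False, w: False}
  {w: False, t: False, k: False, j: False}
  {w: True, k: True, t: False, j: False}
  {w: True, t: False, k: False, j: False}
  {k: True, t: True, w: False, j: False}
  {t: True, w: False, k: False, j: False}
  {w: True, t: True, k: True, j: False}
  {w: True, t: True, k: False, j: False}
  {j: True, k: True, w: False, t: False}


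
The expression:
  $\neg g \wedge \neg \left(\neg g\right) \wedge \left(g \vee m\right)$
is never true.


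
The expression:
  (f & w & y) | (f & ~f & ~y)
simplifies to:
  f & w & y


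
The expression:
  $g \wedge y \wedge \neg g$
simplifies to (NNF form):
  $\text{False}$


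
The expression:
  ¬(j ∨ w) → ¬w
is always true.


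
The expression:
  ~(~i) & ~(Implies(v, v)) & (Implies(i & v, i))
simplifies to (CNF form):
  False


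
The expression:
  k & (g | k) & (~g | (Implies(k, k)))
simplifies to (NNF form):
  k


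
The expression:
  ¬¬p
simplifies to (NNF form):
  p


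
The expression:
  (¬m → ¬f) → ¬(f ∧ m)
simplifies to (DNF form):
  ¬f ∨ ¬m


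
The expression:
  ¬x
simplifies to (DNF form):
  ¬x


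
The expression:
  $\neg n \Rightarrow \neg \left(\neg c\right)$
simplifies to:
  $c \vee n$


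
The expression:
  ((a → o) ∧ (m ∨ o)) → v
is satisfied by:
  {a: True, v: True, o: False, m: False}
  {v: True, o: False, m: False, a: False}
  {a: True, v: True, m: True, o: False}
  {v: True, m: True, o: False, a: False}
  {v: True, a: True, o: True, m: False}
  {v: True, o: True, m: False, a: False}
  {a: True, v: True, m: True, o: True}
  {v: True, m: True, o: True, a: False}
  {a: True, o: False, m: False, v: False}
  {a: False, o: False, m: False, v: False}
  {a: True, m: True, o: False, v: False}


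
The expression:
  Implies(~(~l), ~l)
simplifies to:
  ~l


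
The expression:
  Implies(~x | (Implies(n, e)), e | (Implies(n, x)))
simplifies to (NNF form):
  e | x | ~n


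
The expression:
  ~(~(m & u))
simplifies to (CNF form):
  m & u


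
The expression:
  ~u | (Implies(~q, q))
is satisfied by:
  {q: True, u: False}
  {u: False, q: False}
  {u: True, q: True}


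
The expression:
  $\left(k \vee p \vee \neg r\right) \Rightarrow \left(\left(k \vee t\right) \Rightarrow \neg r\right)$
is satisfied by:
  {p: False, t: False, r: False, k: False}
  {t: True, k: False, p: False, r: False}
  {p: True, k: False, t: False, r: False}
  {t: True, p: True, k: False, r: False}
  {k: True, p: False, t: False, r: False}
  {k: True, t: True, p: False, r: False}
  {k: True, p: True, t: False, r: False}
  {k: True, t: True, p: True, r: False}
  {r: True, k: False, p: False, t: False}
  {r: True, t: True, k: False, p: False}
  {r: True, p: True, k: False, t: False}


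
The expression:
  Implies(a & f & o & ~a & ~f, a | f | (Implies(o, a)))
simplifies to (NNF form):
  True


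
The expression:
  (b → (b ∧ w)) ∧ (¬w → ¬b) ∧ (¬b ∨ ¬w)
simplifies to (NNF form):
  ¬b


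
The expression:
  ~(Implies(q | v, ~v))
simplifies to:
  v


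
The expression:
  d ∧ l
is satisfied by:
  {d: True, l: True}


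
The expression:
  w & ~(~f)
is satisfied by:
  {w: True, f: True}


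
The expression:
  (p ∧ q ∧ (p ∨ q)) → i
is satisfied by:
  {i: True, p: False, q: False}
  {p: False, q: False, i: False}
  {i: True, q: True, p: False}
  {q: True, p: False, i: False}
  {i: True, p: True, q: False}
  {p: True, i: False, q: False}
  {i: True, q: True, p: True}


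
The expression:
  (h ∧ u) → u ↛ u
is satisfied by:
  {h: False, u: False}
  {u: True, h: False}
  {h: True, u: False}


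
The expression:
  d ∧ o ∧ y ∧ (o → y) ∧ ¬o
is never true.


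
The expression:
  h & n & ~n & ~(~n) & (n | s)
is never true.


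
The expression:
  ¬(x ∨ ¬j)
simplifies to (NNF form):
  j ∧ ¬x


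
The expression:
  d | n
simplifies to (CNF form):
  d | n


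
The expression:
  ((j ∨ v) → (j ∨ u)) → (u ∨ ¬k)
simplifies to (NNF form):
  u ∨ (v ∧ ¬j) ∨ ¬k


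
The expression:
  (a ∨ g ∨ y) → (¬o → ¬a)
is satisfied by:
  {o: True, a: False}
  {a: False, o: False}
  {a: True, o: True}


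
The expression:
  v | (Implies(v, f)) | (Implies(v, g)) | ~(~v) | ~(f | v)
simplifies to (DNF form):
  True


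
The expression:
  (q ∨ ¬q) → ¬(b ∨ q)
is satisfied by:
  {q: False, b: False}


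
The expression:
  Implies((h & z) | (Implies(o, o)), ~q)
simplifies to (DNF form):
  ~q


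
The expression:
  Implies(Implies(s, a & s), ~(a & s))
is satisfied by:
  {s: False, a: False}
  {a: True, s: False}
  {s: True, a: False}


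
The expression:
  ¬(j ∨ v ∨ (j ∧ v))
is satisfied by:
  {v: False, j: False}


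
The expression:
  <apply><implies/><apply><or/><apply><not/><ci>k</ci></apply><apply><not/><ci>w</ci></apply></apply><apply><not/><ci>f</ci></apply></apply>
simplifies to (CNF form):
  <apply><and/><apply><or/><ci>k</ci><apply><not/><ci>f</ci></apply></apply><apply><or/><ci>w</ci><apply><not/><ci>f</ci></apply></apply></apply>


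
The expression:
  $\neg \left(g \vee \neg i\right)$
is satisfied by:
  {i: True, g: False}


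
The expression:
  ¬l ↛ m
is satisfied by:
  {m: True, l: False}
  {l: False, m: False}
  {l: True, m: True}


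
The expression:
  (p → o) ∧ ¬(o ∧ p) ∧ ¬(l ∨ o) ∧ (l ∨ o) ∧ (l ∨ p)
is never true.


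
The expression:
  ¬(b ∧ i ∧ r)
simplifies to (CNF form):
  ¬b ∨ ¬i ∨ ¬r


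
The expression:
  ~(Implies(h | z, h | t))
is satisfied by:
  {z: True, h: False, t: False}


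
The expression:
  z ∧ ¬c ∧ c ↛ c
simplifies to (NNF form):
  False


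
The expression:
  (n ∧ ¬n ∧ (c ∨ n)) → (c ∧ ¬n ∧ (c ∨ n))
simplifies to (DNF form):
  True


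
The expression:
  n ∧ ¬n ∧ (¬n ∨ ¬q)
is never true.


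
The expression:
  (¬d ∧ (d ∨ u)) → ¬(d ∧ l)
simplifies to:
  True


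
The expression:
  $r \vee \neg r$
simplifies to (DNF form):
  $\text{True}$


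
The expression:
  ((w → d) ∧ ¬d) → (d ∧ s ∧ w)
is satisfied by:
  {d: True, w: True}
  {d: True, w: False}
  {w: True, d: False}


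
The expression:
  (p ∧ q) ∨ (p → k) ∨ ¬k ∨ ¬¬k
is always true.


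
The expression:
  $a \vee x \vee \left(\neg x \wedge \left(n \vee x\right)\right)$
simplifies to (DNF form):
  $a \vee n \vee x$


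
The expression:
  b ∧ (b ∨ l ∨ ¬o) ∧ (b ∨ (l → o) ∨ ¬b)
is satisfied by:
  {b: True}


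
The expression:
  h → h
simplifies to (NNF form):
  True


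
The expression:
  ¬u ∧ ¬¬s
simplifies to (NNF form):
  s ∧ ¬u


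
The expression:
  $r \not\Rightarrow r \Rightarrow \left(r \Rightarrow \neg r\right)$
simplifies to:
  $\text{True}$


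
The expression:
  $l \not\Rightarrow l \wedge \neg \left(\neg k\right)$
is never true.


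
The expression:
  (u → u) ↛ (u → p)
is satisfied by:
  {u: True, p: False}


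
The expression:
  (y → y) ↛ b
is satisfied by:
  {b: False}


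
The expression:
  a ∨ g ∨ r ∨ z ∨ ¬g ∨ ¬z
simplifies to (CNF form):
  True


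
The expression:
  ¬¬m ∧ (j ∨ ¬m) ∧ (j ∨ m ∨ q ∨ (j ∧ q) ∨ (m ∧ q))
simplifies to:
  j ∧ m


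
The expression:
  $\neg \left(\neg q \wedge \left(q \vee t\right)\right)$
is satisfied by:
  {q: True, t: False}
  {t: False, q: False}
  {t: True, q: True}


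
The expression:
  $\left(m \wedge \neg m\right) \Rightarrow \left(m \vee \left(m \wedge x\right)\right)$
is always true.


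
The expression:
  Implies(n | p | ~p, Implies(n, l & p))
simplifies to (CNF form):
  (l | ~n) & (p | ~n)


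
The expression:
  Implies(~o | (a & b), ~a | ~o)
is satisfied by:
  {o: False, a: False, b: False}
  {b: True, o: False, a: False}
  {a: True, o: False, b: False}
  {b: True, a: True, o: False}
  {o: True, b: False, a: False}
  {b: True, o: True, a: False}
  {a: True, o: True, b: False}


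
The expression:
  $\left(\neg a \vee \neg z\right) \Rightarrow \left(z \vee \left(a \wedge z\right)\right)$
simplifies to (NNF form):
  $z$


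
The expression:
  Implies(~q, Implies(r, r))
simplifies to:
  True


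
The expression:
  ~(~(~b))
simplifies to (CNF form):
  ~b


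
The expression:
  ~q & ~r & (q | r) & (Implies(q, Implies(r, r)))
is never true.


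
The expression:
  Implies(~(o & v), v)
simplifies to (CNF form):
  v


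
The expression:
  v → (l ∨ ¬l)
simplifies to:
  True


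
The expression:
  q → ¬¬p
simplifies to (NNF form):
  p ∨ ¬q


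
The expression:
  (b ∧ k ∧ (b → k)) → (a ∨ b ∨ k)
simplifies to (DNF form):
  True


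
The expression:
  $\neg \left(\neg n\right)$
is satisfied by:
  {n: True}


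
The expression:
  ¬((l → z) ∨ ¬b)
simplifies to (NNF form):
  b ∧ l ∧ ¬z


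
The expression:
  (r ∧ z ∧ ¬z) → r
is always true.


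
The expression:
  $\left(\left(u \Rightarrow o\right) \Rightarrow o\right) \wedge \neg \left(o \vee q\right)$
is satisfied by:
  {u: True, q: False, o: False}


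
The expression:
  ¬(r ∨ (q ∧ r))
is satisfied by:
  {r: False}


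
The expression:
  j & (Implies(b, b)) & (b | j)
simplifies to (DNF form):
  j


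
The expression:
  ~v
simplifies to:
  ~v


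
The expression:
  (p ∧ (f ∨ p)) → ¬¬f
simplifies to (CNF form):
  f ∨ ¬p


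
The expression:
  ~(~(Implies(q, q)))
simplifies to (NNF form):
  True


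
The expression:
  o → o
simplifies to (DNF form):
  True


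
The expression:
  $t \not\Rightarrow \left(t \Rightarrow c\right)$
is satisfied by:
  {t: True, c: False}


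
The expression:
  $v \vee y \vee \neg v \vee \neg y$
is always true.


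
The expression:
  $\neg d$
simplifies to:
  $\neg d$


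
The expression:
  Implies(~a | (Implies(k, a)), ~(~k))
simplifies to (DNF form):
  k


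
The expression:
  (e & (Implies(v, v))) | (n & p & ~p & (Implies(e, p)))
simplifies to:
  e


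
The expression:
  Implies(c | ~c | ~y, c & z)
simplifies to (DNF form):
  c & z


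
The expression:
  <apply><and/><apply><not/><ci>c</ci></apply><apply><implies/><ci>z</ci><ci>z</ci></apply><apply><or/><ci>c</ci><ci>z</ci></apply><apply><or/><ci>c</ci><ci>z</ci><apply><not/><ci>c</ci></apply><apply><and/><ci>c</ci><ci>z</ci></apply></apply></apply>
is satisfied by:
  {z: True, c: False}


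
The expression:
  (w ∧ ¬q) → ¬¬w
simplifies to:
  True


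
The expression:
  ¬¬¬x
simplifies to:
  ¬x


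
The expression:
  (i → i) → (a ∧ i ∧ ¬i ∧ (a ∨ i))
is never true.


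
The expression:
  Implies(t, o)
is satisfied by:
  {o: True, t: False}
  {t: False, o: False}
  {t: True, o: True}


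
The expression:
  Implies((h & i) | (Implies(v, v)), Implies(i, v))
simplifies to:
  v | ~i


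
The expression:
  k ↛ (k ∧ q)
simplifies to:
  k ∧ ¬q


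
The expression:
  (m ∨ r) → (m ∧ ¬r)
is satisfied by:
  {r: False}


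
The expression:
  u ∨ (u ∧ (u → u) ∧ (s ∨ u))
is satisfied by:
  {u: True}


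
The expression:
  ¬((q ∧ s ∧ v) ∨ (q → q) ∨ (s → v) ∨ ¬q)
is never true.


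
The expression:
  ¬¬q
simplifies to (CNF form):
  q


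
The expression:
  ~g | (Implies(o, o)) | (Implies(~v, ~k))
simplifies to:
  True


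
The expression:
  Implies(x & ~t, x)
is always true.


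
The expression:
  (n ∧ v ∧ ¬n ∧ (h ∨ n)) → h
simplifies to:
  True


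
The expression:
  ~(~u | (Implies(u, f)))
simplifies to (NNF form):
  u & ~f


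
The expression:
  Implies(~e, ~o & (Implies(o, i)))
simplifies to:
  e | ~o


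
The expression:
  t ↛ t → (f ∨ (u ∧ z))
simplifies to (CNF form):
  True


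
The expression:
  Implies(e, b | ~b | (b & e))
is always true.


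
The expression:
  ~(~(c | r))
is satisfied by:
  {r: True, c: True}
  {r: True, c: False}
  {c: True, r: False}


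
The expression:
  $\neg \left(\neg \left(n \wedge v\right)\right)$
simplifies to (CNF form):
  $n \wedge v$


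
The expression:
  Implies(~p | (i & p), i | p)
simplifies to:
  i | p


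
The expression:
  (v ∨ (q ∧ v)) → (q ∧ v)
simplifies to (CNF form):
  q ∨ ¬v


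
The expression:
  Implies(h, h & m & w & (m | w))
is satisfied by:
  {w: True, m: True, h: False}
  {w: True, m: False, h: False}
  {m: True, w: False, h: False}
  {w: False, m: False, h: False}
  {w: True, h: True, m: True}


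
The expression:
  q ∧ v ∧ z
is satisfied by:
  {z: True, q: True, v: True}


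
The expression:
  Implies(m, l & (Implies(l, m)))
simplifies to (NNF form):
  l | ~m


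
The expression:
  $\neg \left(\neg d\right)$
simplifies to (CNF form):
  $d$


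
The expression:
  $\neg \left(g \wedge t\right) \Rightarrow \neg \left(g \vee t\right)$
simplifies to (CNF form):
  $\left(g \vee \neg g\right) \wedge \left(g \vee \neg t\right) \wedge \left(t \vee \neg g\right) \wedge \left(t \vee \neg t\right)$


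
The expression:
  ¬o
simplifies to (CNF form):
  ¬o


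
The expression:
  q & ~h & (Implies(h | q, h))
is never true.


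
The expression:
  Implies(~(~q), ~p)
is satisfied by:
  {p: False, q: False}
  {q: True, p: False}
  {p: True, q: False}


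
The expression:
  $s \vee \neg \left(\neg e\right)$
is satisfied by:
  {e: True, s: True}
  {e: True, s: False}
  {s: True, e: False}


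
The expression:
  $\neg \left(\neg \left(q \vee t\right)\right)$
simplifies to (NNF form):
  $q \vee t$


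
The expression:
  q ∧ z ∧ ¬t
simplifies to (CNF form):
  q ∧ z ∧ ¬t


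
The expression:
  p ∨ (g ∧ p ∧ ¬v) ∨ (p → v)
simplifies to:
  True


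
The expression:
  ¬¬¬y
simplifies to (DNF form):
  ¬y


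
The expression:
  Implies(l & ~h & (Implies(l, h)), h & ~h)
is always true.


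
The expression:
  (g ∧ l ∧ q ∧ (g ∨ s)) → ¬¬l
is always true.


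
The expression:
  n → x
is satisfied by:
  {x: True, n: False}
  {n: False, x: False}
  {n: True, x: True}


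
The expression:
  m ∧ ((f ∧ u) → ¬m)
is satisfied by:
  {m: True, u: False, f: False}
  {f: True, m: True, u: False}
  {u: True, m: True, f: False}


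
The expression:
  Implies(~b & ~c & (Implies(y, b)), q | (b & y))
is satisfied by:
  {y: True, b: True, q: True, c: True}
  {y: True, b: True, q: True, c: False}
  {y: True, b: True, c: True, q: False}
  {y: True, b: True, c: False, q: False}
  {y: True, q: True, c: True, b: False}
  {y: True, q: True, c: False, b: False}
  {y: True, q: False, c: True, b: False}
  {y: True, q: False, c: False, b: False}
  {b: True, q: True, c: True, y: False}
  {b: True, q: True, c: False, y: False}
  {b: True, c: True, q: False, y: False}
  {b: True, c: False, q: False, y: False}
  {q: True, c: True, b: False, y: False}
  {q: True, b: False, c: False, y: False}
  {c: True, b: False, q: False, y: False}


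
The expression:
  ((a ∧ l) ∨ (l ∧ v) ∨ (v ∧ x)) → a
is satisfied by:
  {a: True, x: False, l: False, v: False}
  {a: True, l: True, x: False, v: False}
  {a: True, x: True, l: False, v: False}
  {a: True, l: True, x: True, v: False}
  {a: False, x: False, l: False, v: False}
  {l: True, a: False, x: False, v: False}
  {x: True, a: False, l: False, v: False}
  {l: True, x: True, a: False, v: False}
  {v: True, a: True, x: False, l: False}
  {v: True, l: True, a: True, x: False}
  {v: True, a: True, x: True, l: False}
  {v: True, l: True, a: True, x: True}
  {v: True, a: False, x: False, l: False}


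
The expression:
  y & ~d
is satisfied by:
  {y: True, d: False}


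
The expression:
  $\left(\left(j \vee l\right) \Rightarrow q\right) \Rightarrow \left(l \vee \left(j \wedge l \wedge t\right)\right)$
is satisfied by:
  {l: True, j: True, q: False}
  {l: True, q: False, j: False}
  {l: True, j: True, q: True}
  {l: True, q: True, j: False}
  {j: True, q: False, l: False}


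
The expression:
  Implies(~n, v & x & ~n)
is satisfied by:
  {n: True, v: True, x: True}
  {n: True, v: True, x: False}
  {n: True, x: True, v: False}
  {n: True, x: False, v: False}
  {v: True, x: True, n: False}


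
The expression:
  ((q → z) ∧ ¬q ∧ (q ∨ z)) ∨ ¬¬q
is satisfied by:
  {q: True, z: True}
  {q: True, z: False}
  {z: True, q: False}


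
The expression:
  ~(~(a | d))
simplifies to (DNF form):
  a | d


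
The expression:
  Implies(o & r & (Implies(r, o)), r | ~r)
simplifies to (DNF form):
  True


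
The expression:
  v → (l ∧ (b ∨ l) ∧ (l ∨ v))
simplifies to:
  l ∨ ¬v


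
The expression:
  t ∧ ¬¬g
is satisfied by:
  {t: True, g: True}


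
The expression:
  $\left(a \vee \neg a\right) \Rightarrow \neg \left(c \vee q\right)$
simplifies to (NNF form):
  $\neg c \wedge \neg q$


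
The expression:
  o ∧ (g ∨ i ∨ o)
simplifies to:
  o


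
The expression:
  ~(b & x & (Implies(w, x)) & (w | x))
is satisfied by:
  {x: False, b: False}
  {b: True, x: False}
  {x: True, b: False}


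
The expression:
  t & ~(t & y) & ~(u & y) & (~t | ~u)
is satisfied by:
  {t: True, u: False, y: False}


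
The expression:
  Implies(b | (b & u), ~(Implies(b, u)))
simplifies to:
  ~b | ~u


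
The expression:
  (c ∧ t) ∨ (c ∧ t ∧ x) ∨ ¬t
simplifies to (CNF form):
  c ∨ ¬t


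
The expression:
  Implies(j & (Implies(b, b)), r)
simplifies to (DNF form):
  r | ~j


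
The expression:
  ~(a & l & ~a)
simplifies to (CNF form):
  True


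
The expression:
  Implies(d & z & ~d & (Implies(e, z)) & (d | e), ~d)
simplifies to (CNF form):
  True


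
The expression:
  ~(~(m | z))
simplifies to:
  m | z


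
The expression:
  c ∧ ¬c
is never true.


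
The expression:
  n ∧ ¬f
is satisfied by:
  {n: True, f: False}


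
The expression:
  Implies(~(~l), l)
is always true.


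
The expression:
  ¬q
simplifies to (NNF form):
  ¬q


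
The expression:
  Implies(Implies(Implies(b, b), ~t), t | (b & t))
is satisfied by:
  {t: True}


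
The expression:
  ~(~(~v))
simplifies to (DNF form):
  ~v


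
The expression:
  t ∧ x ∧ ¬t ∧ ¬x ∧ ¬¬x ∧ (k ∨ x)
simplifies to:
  False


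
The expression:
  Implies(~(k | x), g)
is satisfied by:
  {x: True, k: True, g: True}
  {x: True, k: True, g: False}
  {x: True, g: True, k: False}
  {x: True, g: False, k: False}
  {k: True, g: True, x: False}
  {k: True, g: False, x: False}
  {g: True, k: False, x: False}


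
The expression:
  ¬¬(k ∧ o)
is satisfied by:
  {o: True, k: True}


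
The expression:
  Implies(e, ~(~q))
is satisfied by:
  {q: True, e: False}
  {e: False, q: False}
  {e: True, q: True}


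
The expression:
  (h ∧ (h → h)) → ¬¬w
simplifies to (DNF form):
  w ∨ ¬h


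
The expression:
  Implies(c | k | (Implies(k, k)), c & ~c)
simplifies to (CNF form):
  False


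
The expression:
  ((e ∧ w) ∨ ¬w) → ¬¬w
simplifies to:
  w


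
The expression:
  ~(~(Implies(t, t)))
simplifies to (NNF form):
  True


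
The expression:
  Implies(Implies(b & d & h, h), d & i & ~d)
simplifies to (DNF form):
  False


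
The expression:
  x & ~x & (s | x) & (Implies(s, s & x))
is never true.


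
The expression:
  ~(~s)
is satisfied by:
  {s: True}


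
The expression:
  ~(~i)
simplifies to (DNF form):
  i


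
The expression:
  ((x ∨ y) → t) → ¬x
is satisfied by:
  {t: False, x: False}
  {x: True, t: False}
  {t: True, x: False}


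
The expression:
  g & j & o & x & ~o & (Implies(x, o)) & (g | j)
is never true.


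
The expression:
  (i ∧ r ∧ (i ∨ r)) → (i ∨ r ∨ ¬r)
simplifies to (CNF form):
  True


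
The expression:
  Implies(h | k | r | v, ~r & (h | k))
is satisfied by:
  {h: True, k: True, v: False, r: False}
  {h: True, v: False, k: False, r: False}
  {k: True, h: False, v: False, r: False}
  {h: False, v: False, k: False, r: False}
  {h: True, v: True, k: True, r: False}
  {h: True, v: True, k: False, r: False}
  {v: True, k: True, h: False, r: False}


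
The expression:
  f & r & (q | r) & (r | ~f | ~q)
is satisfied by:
  {r: True, f: True}


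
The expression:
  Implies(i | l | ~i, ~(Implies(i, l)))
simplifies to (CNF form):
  i & ~l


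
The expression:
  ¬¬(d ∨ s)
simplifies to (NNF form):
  d ∨ s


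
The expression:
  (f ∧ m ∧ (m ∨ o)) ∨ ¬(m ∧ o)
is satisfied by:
  {f: True, m: False, o: False}
  {f: False, m: False, o: False}
  {o: True, f: True, m: False}
  {o: True, f: False, m: False}
  {m: True, f: True, o: False}
  {m: True, f: False, o: False}
  {m: True, o: True, f: True}


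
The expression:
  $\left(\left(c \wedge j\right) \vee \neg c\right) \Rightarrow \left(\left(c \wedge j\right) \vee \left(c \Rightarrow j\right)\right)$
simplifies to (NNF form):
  $\text{True}$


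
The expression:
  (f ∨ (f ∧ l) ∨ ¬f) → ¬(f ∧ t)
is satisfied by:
  {t: False, f: False}
  {f: True, t: False}
  {t: True, f: False}


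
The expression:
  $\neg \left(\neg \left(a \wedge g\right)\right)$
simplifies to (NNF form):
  $a \wedge g$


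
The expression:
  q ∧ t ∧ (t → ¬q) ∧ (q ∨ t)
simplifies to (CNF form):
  False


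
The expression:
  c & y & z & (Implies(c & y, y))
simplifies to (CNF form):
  c & y & z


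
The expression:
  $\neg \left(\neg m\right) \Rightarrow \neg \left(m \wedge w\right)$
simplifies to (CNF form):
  $\neg m \vee \neg w$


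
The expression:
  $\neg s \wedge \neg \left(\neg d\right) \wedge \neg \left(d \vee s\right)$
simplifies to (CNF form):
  $\text{False}$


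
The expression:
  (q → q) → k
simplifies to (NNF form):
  k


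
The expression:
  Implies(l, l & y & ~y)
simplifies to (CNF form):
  ~l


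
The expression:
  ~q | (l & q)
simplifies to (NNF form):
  l | ~q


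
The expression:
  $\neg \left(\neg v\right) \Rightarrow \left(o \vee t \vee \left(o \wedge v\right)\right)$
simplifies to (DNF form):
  $o \vee t \vee \neg v$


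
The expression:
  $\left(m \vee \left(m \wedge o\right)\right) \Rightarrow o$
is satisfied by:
  {o: True, m: False}
  {m: False, o: False}
  {m: True, o: True}


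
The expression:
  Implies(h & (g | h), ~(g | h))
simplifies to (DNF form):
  ~h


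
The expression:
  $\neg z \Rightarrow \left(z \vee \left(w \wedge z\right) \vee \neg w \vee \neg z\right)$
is always true.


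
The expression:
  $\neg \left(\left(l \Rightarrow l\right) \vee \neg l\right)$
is never true.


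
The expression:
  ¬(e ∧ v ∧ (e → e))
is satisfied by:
  {v: False, e: False}
  {e: True, v: False}
  {v: True, e: False}


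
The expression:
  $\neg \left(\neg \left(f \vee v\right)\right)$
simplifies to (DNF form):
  $f \vee v$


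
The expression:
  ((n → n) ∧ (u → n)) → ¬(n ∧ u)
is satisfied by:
  {u: False, n: False}
  {n: True, u: False}
  {u: True, n: False}


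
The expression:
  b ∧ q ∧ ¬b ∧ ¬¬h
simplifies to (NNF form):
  False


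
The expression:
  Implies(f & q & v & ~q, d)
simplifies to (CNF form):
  True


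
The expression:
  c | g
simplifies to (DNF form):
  c | g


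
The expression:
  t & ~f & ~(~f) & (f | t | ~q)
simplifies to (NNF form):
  False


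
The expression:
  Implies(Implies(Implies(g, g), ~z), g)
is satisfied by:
  {z: True, g: True}
  {z: True, g: False}
  {g: True, z: False}


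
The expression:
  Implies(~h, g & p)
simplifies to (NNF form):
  h | (g & p)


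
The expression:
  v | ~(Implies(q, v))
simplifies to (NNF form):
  q | v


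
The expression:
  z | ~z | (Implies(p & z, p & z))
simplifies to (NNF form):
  True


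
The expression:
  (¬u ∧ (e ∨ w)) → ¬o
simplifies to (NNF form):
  u ∨ (¬e ∧ ¬w) ∨ ¬o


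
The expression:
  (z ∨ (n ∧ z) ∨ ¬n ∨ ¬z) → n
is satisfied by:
  {n: True}


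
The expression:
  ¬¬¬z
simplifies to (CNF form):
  ¬z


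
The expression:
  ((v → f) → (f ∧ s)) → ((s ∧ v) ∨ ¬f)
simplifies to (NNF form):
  v ∨ ¬f ∨ ¬s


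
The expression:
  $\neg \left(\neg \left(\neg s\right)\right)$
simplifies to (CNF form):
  $\neg s$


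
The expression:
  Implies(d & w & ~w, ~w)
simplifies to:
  True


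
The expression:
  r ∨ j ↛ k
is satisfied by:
  {r: True, j: True, k: False}
  {r: True, k: False, j: False}
  {r: True, j: True, k: True}
  {r: True, k: True, j: False}
  {j: True, k: False, r: False}


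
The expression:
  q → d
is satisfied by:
  {d: True, q: False}
  {q: False, d: False}
  {q: True, d: True}


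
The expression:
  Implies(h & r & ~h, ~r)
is always true.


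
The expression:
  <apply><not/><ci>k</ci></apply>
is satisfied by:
  {k: False}


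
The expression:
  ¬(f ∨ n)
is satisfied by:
  {n: False, f: False}


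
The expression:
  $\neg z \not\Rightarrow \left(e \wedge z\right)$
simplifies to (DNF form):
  $\neg z$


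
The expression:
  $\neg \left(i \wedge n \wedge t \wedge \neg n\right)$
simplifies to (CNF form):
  $\text{True}$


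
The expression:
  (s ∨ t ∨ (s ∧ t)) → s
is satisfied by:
  {s: True, t: False}
  {t: False, s: False}
  {t: True, s: True}


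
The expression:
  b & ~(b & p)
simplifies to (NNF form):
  b & ~p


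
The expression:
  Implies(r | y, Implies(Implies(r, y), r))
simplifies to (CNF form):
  r | ~y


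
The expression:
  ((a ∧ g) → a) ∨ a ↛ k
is always true.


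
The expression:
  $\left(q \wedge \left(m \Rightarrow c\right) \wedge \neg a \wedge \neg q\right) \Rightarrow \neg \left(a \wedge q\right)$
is always true.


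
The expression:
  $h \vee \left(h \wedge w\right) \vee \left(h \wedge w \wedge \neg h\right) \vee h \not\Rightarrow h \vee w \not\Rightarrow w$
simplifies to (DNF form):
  $h$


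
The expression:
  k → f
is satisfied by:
  {f: True, k: False}
  {k: False, f: False}
  {k: True, f: True}


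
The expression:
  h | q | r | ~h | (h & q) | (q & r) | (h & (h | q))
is always true.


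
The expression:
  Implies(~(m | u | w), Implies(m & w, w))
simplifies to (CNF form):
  True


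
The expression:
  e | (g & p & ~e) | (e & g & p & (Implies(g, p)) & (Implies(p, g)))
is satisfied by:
  {e: True, p: True, g: True}
  {e: True, p: True, g: False}
  {e: True, g: True, p: False}
  {e: True, g: False, p: False}
  {p: True, g: True, e: False}


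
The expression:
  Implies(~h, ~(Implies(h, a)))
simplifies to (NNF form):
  h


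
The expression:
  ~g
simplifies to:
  ~g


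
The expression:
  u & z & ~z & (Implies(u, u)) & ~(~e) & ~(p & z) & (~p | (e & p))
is never true.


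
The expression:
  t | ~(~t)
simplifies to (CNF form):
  t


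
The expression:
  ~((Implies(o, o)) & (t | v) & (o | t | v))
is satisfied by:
  {v: False, t: False}


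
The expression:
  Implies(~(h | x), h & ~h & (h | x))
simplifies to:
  h | x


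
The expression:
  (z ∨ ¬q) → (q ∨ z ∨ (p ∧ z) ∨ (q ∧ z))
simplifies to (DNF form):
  q ∨ z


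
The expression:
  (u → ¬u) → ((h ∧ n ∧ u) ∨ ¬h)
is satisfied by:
  {u: True, h: False}
  {h: False, u: False}
  {h: True, u: True}


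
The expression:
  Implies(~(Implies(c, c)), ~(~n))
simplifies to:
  True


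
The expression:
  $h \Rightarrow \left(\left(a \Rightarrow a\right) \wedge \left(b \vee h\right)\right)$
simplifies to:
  $\text{True}$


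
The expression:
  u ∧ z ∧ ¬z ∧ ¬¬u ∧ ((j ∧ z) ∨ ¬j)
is never true.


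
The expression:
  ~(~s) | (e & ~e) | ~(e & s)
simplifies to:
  True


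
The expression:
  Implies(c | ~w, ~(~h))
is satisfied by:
  {h: True, w: True, c: False}
  {h: True, c: False, w: False}
  {h: True, w: True, c: True}
  {h: True, c: True, w: False}
  {w: True, c: False, h: False}


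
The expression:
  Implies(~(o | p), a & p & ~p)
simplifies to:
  o | p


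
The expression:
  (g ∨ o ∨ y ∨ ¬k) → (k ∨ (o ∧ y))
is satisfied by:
  {k: True, o: True, y: True}
  {k: True, o: True, y: False}
  {k: True, y: True, o: False}
  {k: True, y: False, o: False}
  {o: True, y: True, k: False}


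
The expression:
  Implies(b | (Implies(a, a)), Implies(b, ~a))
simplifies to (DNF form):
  ~a | ~b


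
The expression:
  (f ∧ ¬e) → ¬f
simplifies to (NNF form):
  e ∨ ¬f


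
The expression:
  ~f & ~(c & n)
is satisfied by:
  {c: False, f: False, n: False}
  {n: True, c: False, f: False}
  {c: True, n: False, f: False}


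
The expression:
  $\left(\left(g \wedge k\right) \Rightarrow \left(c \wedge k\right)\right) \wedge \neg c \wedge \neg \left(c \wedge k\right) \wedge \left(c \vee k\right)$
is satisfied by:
  {k: True, g: False, c: False}


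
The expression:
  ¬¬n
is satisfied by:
  {n: True}


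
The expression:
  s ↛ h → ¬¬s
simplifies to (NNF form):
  True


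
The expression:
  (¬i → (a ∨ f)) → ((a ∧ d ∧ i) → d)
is always true.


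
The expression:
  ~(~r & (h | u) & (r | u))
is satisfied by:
  {r: True, u: False}
  {u: False, r: False}
  {u: True, r: True}


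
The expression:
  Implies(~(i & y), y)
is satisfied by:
  {y: True}


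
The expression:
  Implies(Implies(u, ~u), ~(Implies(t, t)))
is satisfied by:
  {u: True}


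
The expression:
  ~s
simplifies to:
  ~s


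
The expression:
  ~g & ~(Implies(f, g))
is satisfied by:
  {f: True, g: False}


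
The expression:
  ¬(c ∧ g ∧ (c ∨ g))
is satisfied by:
  {g: False, c: False}
  {c: True, g: False}
  {g: True, c: False}


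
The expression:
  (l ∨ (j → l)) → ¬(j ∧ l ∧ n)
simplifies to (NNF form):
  ¬j ∨ ¬l ∨ ¬n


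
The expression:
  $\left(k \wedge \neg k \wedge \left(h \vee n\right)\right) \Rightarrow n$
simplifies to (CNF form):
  $\text{True}$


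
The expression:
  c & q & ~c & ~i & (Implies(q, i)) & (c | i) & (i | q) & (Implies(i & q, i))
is never true.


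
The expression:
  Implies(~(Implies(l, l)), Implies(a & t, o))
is always true.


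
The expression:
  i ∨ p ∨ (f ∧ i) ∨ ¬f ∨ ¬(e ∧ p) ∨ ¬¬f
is always true.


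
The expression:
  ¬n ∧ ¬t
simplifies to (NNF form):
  ¬n ∧ ¬t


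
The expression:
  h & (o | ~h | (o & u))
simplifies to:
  h & o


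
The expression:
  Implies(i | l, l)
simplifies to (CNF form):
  l | ~i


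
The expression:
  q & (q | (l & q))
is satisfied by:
  {q: True}


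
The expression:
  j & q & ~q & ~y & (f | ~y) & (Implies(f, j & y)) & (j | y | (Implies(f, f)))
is never true.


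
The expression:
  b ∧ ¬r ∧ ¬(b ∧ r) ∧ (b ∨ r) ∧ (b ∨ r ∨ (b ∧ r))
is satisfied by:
  {b: True, r: False}


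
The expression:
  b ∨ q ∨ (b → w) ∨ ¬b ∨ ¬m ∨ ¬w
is always true.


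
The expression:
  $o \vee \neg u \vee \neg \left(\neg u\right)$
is always true.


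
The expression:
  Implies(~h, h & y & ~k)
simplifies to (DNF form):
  h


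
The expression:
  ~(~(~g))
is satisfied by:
  {g: False}


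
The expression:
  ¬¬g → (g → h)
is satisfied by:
  {h: True, g: False}
  {g: False, h: False}
  {g: True, h: True}


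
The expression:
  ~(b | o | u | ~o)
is never true.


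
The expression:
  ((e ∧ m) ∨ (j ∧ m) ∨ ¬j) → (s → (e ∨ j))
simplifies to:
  e ∨ j ∨ ¬s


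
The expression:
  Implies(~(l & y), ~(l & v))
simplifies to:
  y | ~l | ~v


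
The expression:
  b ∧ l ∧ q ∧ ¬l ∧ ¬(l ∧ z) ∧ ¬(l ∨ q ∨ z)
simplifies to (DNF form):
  False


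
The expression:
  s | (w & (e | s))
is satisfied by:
  {w: True, s: True, e: True}
  {w: True, s: True, e: False}
  {s: True, e: True, w: False}
  {s: True, e: False, w: False}
  {w: True, e: True, s: False}


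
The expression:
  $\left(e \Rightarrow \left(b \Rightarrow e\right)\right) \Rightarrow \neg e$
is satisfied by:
  {e: False}


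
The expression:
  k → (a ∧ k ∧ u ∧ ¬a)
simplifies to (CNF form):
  ¬k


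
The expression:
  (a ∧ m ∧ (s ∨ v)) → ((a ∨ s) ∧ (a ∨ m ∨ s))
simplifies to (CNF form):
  True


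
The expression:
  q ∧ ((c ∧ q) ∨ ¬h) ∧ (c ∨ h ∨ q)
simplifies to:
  q ∧ (c ∨ ¬h)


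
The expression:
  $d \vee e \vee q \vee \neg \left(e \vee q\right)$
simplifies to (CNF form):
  $\text{True}$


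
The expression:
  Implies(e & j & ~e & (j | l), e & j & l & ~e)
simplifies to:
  True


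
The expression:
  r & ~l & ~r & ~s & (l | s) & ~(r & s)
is never true.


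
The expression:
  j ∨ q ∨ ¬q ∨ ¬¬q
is always true.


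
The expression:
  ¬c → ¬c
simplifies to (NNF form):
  True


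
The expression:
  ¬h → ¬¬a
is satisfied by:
  {a: True, h: True}
  {a: True, h: False}
  {h: True, a: False}


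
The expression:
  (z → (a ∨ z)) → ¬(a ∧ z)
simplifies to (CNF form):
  ¬a ∨ ¬z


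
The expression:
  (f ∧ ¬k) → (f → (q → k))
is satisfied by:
  {k: True, q: False, f: False}
  {q: False, f: False, k: False}
  {f: True, k: True, q: False}
  {f: True, q: False, k: False}
  {k: True, q: True, f: False}
  {q: True, k: False, f: False}
  {f: True, q: True, k: True}
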